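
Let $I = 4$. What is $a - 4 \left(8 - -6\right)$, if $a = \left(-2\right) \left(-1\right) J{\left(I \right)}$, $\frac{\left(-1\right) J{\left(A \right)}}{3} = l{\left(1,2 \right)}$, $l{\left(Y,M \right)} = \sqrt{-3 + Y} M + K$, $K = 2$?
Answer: $-68 - 12 i \sqrt{2} \approx -68.0 - 16.971 i$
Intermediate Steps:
$l{\left(Y,M \right)} = 2 + M \sqrt{-3 + Y}$ ($l{\left(Y,M \right)} = \sqrt{-3 + Y} M + 2 = M \sqrt{-3 + Y} + 2 = 2 + M \sqrt{-3 + Y}$)
$J{\left(A \right)} = -6 - 6 i \sqrt{2}$ ($J{\left(A \right)} = - 3 \left(2 + 2 \sqrt{-3 + 1}\right) = - 3 \left(2 + 2 \sqrt{-2}\right) = - 3 \left(2 + 2 i \sqrt{2}\right) = -6 - 6 i \sqrt{2}$)
$a = -12 - 12 i \sqrt{2}$ ($a = \left(-2\right) \left(-1\right) \left(-6 - 6 i \sqrt{2}\right) = 2 \left(-6 - 6 i \sqrt{2}\right) = -12 - 12 i \sqrt{2} \approx -12.0 - 16.971 i$)
$a - 4 \left(8 - -6\right) = \left(-12 - 12 i \sqrt{2}\right) - 4 \left(8 - -6\right) = \left(-12 - 12 i \sqrt{2}\right) - 4 \left(8 + 6\right) = \left(-12 - 12 i \sqrt{2}\right) - 56 = -68 - 12 i \sqrt{2}$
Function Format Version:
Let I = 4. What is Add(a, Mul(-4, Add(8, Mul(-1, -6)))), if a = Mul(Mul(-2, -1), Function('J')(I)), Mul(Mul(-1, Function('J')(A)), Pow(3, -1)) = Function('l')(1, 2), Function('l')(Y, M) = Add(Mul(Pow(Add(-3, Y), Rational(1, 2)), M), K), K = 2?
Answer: Add(-68, Mul(-12, I, Pow(2, Rational(1, 2)))) ≈ Add(-68.000, Mul(-16.971, I))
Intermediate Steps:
Function('l')(Y, M) = Add(2, Mul(M, Pow(Add(-3, Y), Rational(1, 2)))) (Function('l')(Y, M) = Add(Mul(Pow(Add(-3, Y), Rational(1, 2)), M), 2) = Add(Mul(M, Pow(Add(-3, Y), Rational(1, 2))), 2) = Add(2, Mul(M, Pow(Add(-3, Y), Rational(1, 2)))))
Function('J')(A) = Add(-6, Mul(-6, I, Pow(2, Rational(1, 2)))) (Function('J')(A) = Mul(-3, Add(2, Mul(2, Pow(Add(-3, 1), Rational(1, 2))))) = Mul(-3, Add(2, Mul(2, Pow(-2, Rational(1, 2))))) = Mul(-3, Add(2, Mul(2, Mul(I, Pow(2, Rational(1, 2)))))) = Mul(-3, Add(2, Mul(2, I, Pow(2, Rational(1, 2))))) = Add(-6, Mul(-6, I, Pow(2, Rational(1, 2)))))
a = Add(-12, Mul(-12, I, Pow(2, Rational(1, 2)))) (a = Mul(Mul(-2, -1), Add(-6, Mul(-6, I, Pow(2, Rational(1, 2))))) = Mul(2, Add(-6, Mul(-6, I, Pow(2, Rational(1, 2))))) = Add(-12, Mul(-12, I, Pow(2, Rational(1, 2)))) ≈ Add(-12.000, Mul(-16.971, I)))
Add(a, Mul(-4, Add(8, Mul(-1, -6)))) = Add(Add(-12, Mul(-12, I, Pow(2, Rational(1, 2)))), Mul(-4, Add(8, Mul(-1, -6)))) = Add(Add(-12, Mul(-12, I, Pow(2, Rational(1, 2)))), Mul(-4, Add(8, 6))) = Add(Add(-12, Mul(-12, I, Pow(2, Rational(1, 2)))), Mul(-4, 14)) = Add(Add(-12, Mul(-12, I, Pow(2, Rational(1, 2)))), -56) = Add(-68, Mul(-12, I, Pow(2, Rational(1, 2))))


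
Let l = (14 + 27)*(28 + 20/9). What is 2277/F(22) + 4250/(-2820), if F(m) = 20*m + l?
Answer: -321787/2130792 ≈ -0.15102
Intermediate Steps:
l = 11152/9 (l = 41*(28 + 20*(⅑)) = 41*(28 + 20/9) = 41*(272/9) = 11152/9 ≈ 1239.1)
F(m) = 11152/9 + 20*m (F(m) = 20*m + 11152/9 = 11152/9 + 20*m)
2277/F(22) + 4250/(-2820) = 2277/(11152/9 + 20*22) + 4250/(-2820) = 2277/(11152/9 + 440) + 4250*(-1/2820) = 2277/(15112/9) - 425/282 = 2277*(9/15112) - 425/282 = 20493/15112 - 425/282 = -321787/2130792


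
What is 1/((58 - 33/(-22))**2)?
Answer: 4/14161 ≈ 0.00028247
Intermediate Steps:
1/((58 - 33/(-22))**2) = 1/((58 - 33*(-1/22))**2) = 1/((58 + 3/2)**2) = 1/((119/2)**2) = 1/(14161/4) = 4/14161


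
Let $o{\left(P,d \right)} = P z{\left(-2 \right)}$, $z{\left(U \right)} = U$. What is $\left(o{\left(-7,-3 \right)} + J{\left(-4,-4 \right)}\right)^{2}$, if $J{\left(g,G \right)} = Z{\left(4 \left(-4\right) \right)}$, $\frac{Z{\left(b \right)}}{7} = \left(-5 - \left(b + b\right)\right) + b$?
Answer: $8281$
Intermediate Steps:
$o{\left(P,d \right)} = - 2 P$ ($o{\left(P,d \right)} = P \left(-2\right) = - 2 P$)
$Z{\left(b \right)} = -35 - 7 b$ ($Z{\left(b \right)} = 7 \left(\left(-5 - \left(b + b\right)\right) + b\right) = 7 \left(\left(-5 - 2 b\right) + b\right) = 7 \left(-5 - b\right) = -35 - 7 b$)
$J{\left(g,G \right)} = 77$ ($J{\left(g,G \right)} = -35 - 7 \cdot 4 \left(-4\right) = -35 - -112 = -35 + 112 = 77$)
$\left(o{\left(-7,-3 \right)} + J{\left(-4,-4 \right)}\right)^{2} = \left(\left(-2\right) \left(-7\right) + 77\right)^{2} = \left(14 + 77\right)^{2} = 91^{2} = 8281$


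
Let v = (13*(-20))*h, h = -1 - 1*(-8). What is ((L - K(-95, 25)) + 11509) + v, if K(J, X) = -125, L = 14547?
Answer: 24361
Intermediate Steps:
h = 7 (h = -1 + 8 = 7)
v = -1820 (v = (13*(-20))*7 = -260*7 = -1820)
((L - K(-95, 25)) + 11509) + v = ((14547 - 1*(-125)) + 11509) - 1820 = ((14547 + 125) + 11509) - 1820 = (14672 + 11509) - 1820 = 26181 - 1820 = 24361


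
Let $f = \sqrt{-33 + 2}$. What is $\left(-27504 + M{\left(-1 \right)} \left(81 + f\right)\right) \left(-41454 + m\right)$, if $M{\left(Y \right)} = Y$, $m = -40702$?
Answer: $2266273260 + 82156 i \sqrt{31} \approx 2.2663 \cdot 10^{9} + 4.5743 \cdot 10^{5} i$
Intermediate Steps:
$f = i \sqrt{31}$ ($f = \sqrt{-31} = i \sqrt{31} \approx 5.5678 i$)
$\left(-27504 + M{\left(-1 \right)} \left(81 + f\right)\right) \left(-41454 + m\right) = \left(-27504 - \left(81 + i \sqrt{31}\right)\right) \left(-41454 - 40702\right) = \left(-27504 - \left(81 + i \sqrt{31}\right)\right) \left(-82156\right) = \left(-27585 - i \sqrt{31}\right) \left(-82156\right) = 2266273260 + 82156 i \sqrt{31}$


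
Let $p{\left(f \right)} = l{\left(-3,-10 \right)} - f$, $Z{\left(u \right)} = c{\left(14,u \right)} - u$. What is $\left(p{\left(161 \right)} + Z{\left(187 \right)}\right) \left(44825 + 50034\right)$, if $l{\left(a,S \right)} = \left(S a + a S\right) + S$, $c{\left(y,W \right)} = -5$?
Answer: $-28742277$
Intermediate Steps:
$l{\left(a,S \right)} = S + 2 S a$ ($l{\left(a,S \right)} = \left(S a + S a\right) + S = 2 S a + S = S + 2 S a$)
$Z{\left(u \right)} = -5 - u$
$p{\left(f \right)} = 50 - f$ ($p{\left(f \right)} = - 10 \left(1 + 2 \left(-3\right)\right) - f = - 10 \left(1 - 6\right) - f = \left(-10\right) \left(-5\right) - f = 50 - f$)
$\left(p{\left(161 \right)} + Z{\left(187 \right)}\right) \left(44825 + 50034\right) = \left(\left(50 - 161\right) - 192\right) \left(44825 + 50034\right) = \left(\left(50 - 161\right) - 192\right) 94859 = \left(-111 - 192\right) 94859 = \left(-303\right) 94859 = -28742277$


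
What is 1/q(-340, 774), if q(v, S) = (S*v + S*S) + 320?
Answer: 1/336236 ≈ 2.9741e-6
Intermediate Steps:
q(v, S) = 320 + S**2 + S*v (q(v, S) = (S*v + S**2) + 320 = (S**2 + S*v) + 320 = 320 + S**2 + S*v)
1/q(-340, 774) = 1/(320 + 774**2 + 774*(-340)) = 1/(320 + 599076 - 263160) = 1/336236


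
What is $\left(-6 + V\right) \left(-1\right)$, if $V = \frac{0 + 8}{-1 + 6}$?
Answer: $\frac{22}{5} \approx 4.4$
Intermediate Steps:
$V = \frac{8}{5} \approx 1.6$
$\left(-6 + V\right) \left(-1\right) = \left(-6 + \frac{8}{5}\right) \left(-1\right) = \left(- \frac{22}{5}\right) \left(-1\right) = \frac{22}{5}$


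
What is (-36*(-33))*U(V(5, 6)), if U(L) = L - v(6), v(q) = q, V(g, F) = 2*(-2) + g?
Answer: -5940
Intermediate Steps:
V(g, F) = -4 + g
U(L) = -6 + L (U(L) = L - 1*6 = L - 6 = -6 + L)
(-36*(-33))*U(V(5, 6)) = (-36*(-33))*(-6 + (-4 + 5)) = 1188*(-6 + 1) = 1188*(-5) = -5940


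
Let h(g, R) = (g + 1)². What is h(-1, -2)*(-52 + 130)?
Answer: 0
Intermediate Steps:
h(g, R) = (1 + g)²
h(-1, -2)*(-52 + 130) = (1 - 1)²*(-52 + 130) = 0²*78 = 0*78 = 0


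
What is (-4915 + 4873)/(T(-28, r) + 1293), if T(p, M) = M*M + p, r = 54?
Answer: -42/4181 ≈ -0.010045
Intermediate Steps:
T(p, M) = p + M² (T(p, M) = M² + p = p + M²)
(-4915 + 4873)/(T(-28, r) + 1293) = (-4915 + 4873)/((-28 + 54²) + 1293) = -42/((-28 + 2916) + 1293) = -42/(2888 + 1293) = -42/4181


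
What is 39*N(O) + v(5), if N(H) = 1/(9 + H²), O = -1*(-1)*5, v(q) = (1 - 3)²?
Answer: 175/34 ≈ 5.1471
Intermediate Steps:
v(q) = 4 (v(q) = (-2)² = 4)
O = 5 (O = 1*5 = 5)
39*N(O) + v(5) = 39/(9 + 5²) + 4 = 39/(9 + 25) + 4 = 39/34 + 4 = 175/34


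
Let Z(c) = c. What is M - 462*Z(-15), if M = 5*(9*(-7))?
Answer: 6615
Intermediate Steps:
M = -315 (M = 5*(-63) = -315)
M - 462*Z(-15) = -315 - 462*(-15) = -315 + 6930 = 6615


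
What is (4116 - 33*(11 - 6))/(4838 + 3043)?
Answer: 1317/2627 ≈ 0.50133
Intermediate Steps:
(4116 - 33*(11 - 6))/(4838 + 3043) = (4116 - 33*5)/7881 = (4116 - 165)*(1/7881) = 3951*(1/7881) = 1317/2627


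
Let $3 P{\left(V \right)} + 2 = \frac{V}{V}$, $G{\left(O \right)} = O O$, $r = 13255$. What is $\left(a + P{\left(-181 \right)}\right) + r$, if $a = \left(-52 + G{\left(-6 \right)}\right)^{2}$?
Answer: $\frac{40532}{3} \approx 13511.0$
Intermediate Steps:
$G{\left(O \right)} = O^{2}$
$a = 256$ ($a = \left(-52 + \left(-6\right)^{2}\right)^{2} = \left(-52 + 36\right)^{2} = \left(-16\right)^{2} = 256$)
$P{\left(V \right)} = - \frac{1}{3}$ ($P{\left(V \right)} = - \frac{2}{3} + \frac{V \frac{1}{V}}{3} = - \frac{2}{3} + \frac{1}{3} \cdot 1 = - \frac{2}{3} + \frac{1}{3} = - \frac{1}{3}$)
$\left(a + P{\left(-181 \right)}\right) + r = \left(256 - \frac{1}{3}\right) + 13255 = \frac{767}{3} + 13255 = \frac{40532}{3}$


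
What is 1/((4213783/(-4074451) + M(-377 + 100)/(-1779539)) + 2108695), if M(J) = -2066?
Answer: 7250644458089/15289390225376613584 ≈ 4.7423e-7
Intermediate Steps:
1/((4213783/(-4074451) + M(-377 + 100)/(-1779539)) + 2108695) = 1/((4213783/(-4074451) - 2066/(-1779539)) + 2108695) = 1/((4213783*(-1/4074451) - 2066*(-1/1779539)) + 2108695) = 1/((-4213783/4074451 + 2066/1779539) + 2108695) = 1/(-7490173370271/7250644458089 + 2108695) = 1/(15289390225376613584/7250644458089) = 7250644458089/15289390225376613584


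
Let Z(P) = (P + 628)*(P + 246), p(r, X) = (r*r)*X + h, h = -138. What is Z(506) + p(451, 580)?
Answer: 118825210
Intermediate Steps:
p(r, X) = -138 + X*r² (p(r, X) = (r*r)*X - 138 = r²*X - 138 = X*r² - 138 = -138 + X*r²)
Z(P) = (246 + P)*(628 + P) (Z(P) = (628 + P)*(246 + P) = (246 + P)*(628 + P))
Z(506) + p(451, 580) = (154488 + 506² + 874*506) + (-138 + 580*451²) = (154488 + 256036 + 442244) + (-138 + 580*203401) = 852768 + (-138 + 117972580) = 852768 + 117972442 = 118825210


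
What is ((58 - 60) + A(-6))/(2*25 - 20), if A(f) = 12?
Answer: ⅓ ≈ 0.33333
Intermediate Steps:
((58 - 60) + A(-6))/(2*25 - 20) = ((58 - 60) + 12)/(2*25 - 20) = (-2 + 12)/(50 - 20) = 10/30 = 10*(1/30) = ⅓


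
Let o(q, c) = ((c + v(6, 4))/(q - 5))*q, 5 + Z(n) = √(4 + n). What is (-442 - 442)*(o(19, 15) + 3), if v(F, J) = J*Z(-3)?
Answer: -10166/7 ≈ -1452.3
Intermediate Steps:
Z(n) = -5 + √(4 + n)
v(F, J) = -4*J (v(F, J) = J*(-5 + √(4 - 3)) = J*(-5 + √1) = J*(-5 + 1) = J*(-4) = -4*J)
o(q, c) = q*(-16 + c)/(-5 + q) (o(q, c) = ((c - 4*4)/(q - 5))*q = ((c - 16)/(-5 + q))*q = ((-16 + c)/(-5 + q))*q = q*(-16 + c)/(-5 + q))
(-442 - 442)*(o(19, 15) + 3) = (-442 - 442)*(19*(-16 + 15)/(-5 + 19) + 3) = -884*(19*(-1)/14 + 3) = -884*(19*(1/14)*(-1) + 3) = -884*(-19/14 + 3) = -884*23/14 = -10166/7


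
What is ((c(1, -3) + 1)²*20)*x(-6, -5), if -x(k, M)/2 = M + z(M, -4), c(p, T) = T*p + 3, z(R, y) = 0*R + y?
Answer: 360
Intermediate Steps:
z(R, y) = y (z(R, y) = 0 + y = y)
c(p, T) = 3 + T*p
x(k, M) = 8 - 2*M (x(k, M) = -2*(M - 4) = -2*(-4 + M) = 8 - 2*M)
((c(1, -3) + 1)²*20)*x(-6, -5) = (((3 - 3*1) + 1)²*20)*(8 - 2*(-5)) = (((3 - 3) + 1)²*20)*(8 + 10) = ((0 + 1)²*20)*18 = (1²*20)*18 = (1*20)*18 = 20*18 = 360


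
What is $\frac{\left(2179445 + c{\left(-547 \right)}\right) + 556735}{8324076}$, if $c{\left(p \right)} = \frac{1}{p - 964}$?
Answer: $\frac{4134367979}{12577678836} \approx 0.32871$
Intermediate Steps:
$c{\left(p \right)} = \frac{1}{-964 + p}$
$\frac{\left(2179445 + c{\left(-547 \right)}\right) + 556735}{8324076} = \frac{\left(2179445 + \frac{1}{-964 - 547}\right) + 556735}{8324076} = \left(\left(2179445 + \frac{1}{-1511}\right) + 556735\right) \frac{1}{8324076} = \left(\left(2179445 - \frac{1}{1511}\right) + 556735\right) \frac{1}{8324076} = \left(\frac{3293141394}{1511} + 556735\right) \frac{1}{8324076} = \frac{4134367979}{1511} \cdot \frac{1}{8324076} = \frac{4134367979}{12577678836}$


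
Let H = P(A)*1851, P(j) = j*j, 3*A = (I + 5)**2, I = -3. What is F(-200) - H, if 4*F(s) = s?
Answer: -10022/3 ≈ -3340.7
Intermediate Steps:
F(s) = s/4
A = 4/3 (A = (-3 + 5)**2/3 = (1/3)*2**2 = (1/3)*4 = 4/3 ≈ 1.3333)
P(j) = j**2
H = 9872/3 (H = (4/3)**2*1851 = (16/9)*1851 = 9872/3 ≈ 3290.7)
F(-200) - H = (1/4)*(-200) - 1*9872/3 = -50 - 9872/3 = -10022/3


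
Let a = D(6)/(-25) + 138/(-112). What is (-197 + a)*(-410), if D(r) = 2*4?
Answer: 11396893/140 ≈ 81406.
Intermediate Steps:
D(r) = 8
a = -2173/1400 (a = 8/(-25) + 138/(-112) = 8*(-1/25) + 138*(-1/112) = -8/25 - 69/56 = -2173/1400 ≈ -1.5521)
(-197 + a)*(-410) = (-197 - 2173/1400)*(-410) = -277973/1400*(-410) = 11396893/140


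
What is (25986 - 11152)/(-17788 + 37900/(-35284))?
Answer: -130850714/156917423 ≈ -0.83388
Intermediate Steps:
(25986 - 11152)/(-17788 + 37900/(-35284)) = 14834/(-17788 + 37900*(-1/35284)) = 14834/(-17788 - 9475/8821) = 14834/(-156917423/8821) = 14834*(-8821/156917423) = -130850714/156917423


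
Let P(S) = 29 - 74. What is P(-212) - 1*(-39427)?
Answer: 39382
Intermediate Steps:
P(S) = -45
P(-212) - 1*(-39427) = -45 - 1*(-39427) = -45 + 39427 = 39382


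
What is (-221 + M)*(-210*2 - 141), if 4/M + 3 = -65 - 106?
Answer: 3595823/29 ≈ 1.2399e+5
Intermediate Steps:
M = -2/87 (M = 4/(-3 + (-65 - 106)) = 4/(-3 - 171) = 4/(-174) = 4*(-1/174) = -2/87 ≈ -0.022988)
(-221 + M)*(-210*2 - 141) = (-221 - 2/87)*(-210*2 - 141) = -19229*(-420 - 141)/87 = -19229/87*(-561) = 3595823/29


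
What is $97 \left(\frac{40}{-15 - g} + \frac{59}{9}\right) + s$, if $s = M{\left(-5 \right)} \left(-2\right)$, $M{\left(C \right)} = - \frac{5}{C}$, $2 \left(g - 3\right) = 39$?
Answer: $\frac{23869}{45} \approx 530.42$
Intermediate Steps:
$g = \frac{45}{2}$ ($g = 3 + \frac{1}{2} \cdot 39 = 3 + \frac{39}{2} = \frac{45}{2} \approx 22.5$)
$s = -2$ ($s = - \frac{5}{-5} \left(-2\right) = \left(-5\right) \left(- \frac{1}{5}\right) \left(-2\right) = 1 \left(-2\right) = -2$)
$97 \left(\frac{40}{-15 - g} + \frac{59}{9}\right) + s = 97 \left(\frac{40}{-15 - \frac{45}{2}} + \frac{59}{9}\right) - 2 = 97 \left(\frac{40}{-15 - \frac{45}{2}} + 59 \cdot \frac{1}{9}\right) - 2 = 97 \left(\frac{40}{- \frac{75}{2}} + \frac{59}{9}\right) - 2 = 97 \left(40 \left(- \frac{2}{75}\right) + \frac{59}{9}\right) - 2 = 97 \left(- \frac{16}{15} + \frac{59}{9}\right) - 2 = 97 \cdot \frac{247}{45} - 2 = \frac{23959}{45} - 2 = \frac{23869}{45}$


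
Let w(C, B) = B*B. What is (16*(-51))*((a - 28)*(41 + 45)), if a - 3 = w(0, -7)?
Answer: -1684224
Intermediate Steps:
w(C, B) = B**2
a = 52 (a = 3 + (-7)**2 = 3 + 49 = 52)
(16*(-51))*((a - 28)*(41 + 45)) = (16*(-51))*((52 - 28)*(41 + 45)) = -19584*86 = -816*2064 = -1684224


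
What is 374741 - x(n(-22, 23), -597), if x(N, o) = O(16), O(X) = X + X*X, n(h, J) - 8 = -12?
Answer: 374469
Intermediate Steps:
n(h, J) = -4 (n(h, J) = 8 - 12 = -4)
O(X) = X + X²
x(N, o) = 272 (x(N, o) = 16*(1 + 16) = 16*17 = 272)
374741 - x(n(-22, 23), -597) = 374741 - 1*272 = 374741 - 272 = 374469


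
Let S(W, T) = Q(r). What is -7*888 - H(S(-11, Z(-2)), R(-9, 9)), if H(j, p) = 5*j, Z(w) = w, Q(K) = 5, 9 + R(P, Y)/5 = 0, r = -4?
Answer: -6241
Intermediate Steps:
R(P, Y) = -45 (R(P, Y) = -45 + 5*0 = -45 + 0 = -45)
S(W, T) = 5
-7*888 - H(S(-11, Z(-2)), R(-9, 9)) = -7*888 - 5*5 = -6216 - 1*25 = -6216 - 25 = -6241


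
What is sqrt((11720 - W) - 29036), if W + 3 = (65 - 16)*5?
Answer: I*sqrt(17558) ≈ 132.51*I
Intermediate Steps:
W = 242 (W = -3 + (65 - 16)*5 = -3 + 49*5 = -3 + 245 = 242)
sqrt((11720 - W) - 29036) = sqrt((11720 - 1*242) - 29036) = sqrt((11720 - 242) - 29036) = sqrt(11478 - 29036) = sqrt(-17558) = I*sqrt(17558)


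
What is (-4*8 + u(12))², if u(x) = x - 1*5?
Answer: 625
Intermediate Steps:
u(x) = -5 + x (u(x) = x - 5 = -5 + x)
(-4*8 + u(12))² = (-4*8 + (-5 + 12))² = (-32 + 7)² = (-25)² = 625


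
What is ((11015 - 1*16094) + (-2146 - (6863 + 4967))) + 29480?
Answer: 10425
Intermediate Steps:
((11015 - 1*16094) + (-2146 - (6863 + 4967))) + 29480 = ((11015 - 16094) + (-2146 - 1*11830)) + 29480 = (-5079 + (-2146 - 11830)) + 29480 = (-5079 - 13976) + 29480 = -19055 + 29480 = 10425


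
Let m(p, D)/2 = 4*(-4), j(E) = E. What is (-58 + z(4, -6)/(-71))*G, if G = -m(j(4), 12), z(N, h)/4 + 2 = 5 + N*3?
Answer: -133696/71 ≈ -1883.0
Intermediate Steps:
m(p, D) = -32 (m(p, D) = 2*(4*(-4)) = 2*(-16) = -32)
z(N, h) = 12 + 12*N (z(N, h) = -8 + 4*(5 + N*3) = -8 + 4*(5 + 3*N) = -8 + (20 + 12*N) = 12 + 12*N)
G = 32 (G = -1*(-32) = 32)
(-58 + z(4, -6)/(-71))*G = (-58 + (12 + 12*4)/(-71))*32 = (-58 + (12 + 48)*(-1/71))*32 = (-58 + 60*(-1/71))*32 = (-58 - 60/71)*32 = -4178/71*32 = -133696/71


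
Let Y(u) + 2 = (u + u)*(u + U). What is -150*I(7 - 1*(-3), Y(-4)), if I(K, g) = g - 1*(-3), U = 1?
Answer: -3750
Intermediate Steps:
Y(u) = -2 + 2*u*(1 + u) (Y(u) = -2 + (u + u)*(u + 1) = -2 + (2*u)*(1 + u) = -2 + 2*u*(1 + u))
I(K, g) = 3 + g (I(K, g) = g + 3 = 3 + g)
-150*I(7 - 1*(-3), Y(-4)) = -150*(3 + (-2 + 2*(-4) + 2*(-4)²)) = -150*(3 + (-2 - 8 + 2*16)) = -150*(3 + (-2 - 8 + 32)) = -150*(3 + 22) = -150*25 = -3750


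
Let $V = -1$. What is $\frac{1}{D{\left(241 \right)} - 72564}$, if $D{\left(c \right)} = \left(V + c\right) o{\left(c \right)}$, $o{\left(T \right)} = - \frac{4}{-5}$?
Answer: $- \frac{1}{72372} \approx -1.3817 \cdot 10^{-5}$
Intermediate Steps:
$o{\left(T \right)} = \frac{4}{5}$ ($o{\left(T \right)} = \left(-4\right) \left(- \frac{1}{5}\right) = \frac{4}{5}$)
$D{\left(c \right)} = - \frac{4}{5} + \frac{4 c}{5}$ ($D{\left(c \right)} = \left(-1 + c\right) \frac{4}{5} = - \frac{4}{5} + \frac{4 c}{5}$)
$\frac{1}{D{\left(241 \right)} - 72564} = \frac{1}{\left(- \frac{4}{5} + \frac{4}{5} \cdot 241\right) - 72564} = \frac{1}{\left(- \frac{4}{5} + \frac{964}{5}\right) - 72564} = \frac{1}{192 - 72564} = \frac{1}{-72372} = - \frac{1}{72372}$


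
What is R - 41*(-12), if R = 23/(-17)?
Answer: 8341/17 ≈ 490.65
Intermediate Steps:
R = -23/17 (R = 23*(-1/17) = -23/17 ≈ -1.3529)
R - 41*(-12) = -23/17 - 41*(-12) = -23/17 + 492 = 8341/17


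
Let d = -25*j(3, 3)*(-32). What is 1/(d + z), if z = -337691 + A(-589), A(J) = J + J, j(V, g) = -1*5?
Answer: -1/342869 ≈ -2.9166e-6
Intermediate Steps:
j(V, g) = -5
A(J) = 2*J
d = -4000 (d = -25*(-5)*(-32) = 125*(-32) = -4000)
z = -338869 (z = -337691 + 2*(-589) = -337691 - 1178 = -338869)
1/(d + z) = 1/(-4000 - 338869) = 1/(-342869) = -1/342869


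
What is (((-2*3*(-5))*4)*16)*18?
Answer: 34560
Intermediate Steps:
(((-2*3*(-5))*4)*16)*18 = ((-6*(-5)*4)*16)*18 = ((30*4)*16)*18 = (120*16)*18 = 1920*18 = 34560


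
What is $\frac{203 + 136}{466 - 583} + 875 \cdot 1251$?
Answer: $\frac{42690262}{39} \approx 1.0946 \cdot 10^{6}$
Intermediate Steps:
$\frac{203 + 136}{466 - 583} + 875 \cdot 1251 = \frac{339}{-117} + 1094625 = 339 \left(- \frac{1}{117}\right) + 1094625 = - \frac{113}{39} + 1094625 = \frac{42690262}{39}$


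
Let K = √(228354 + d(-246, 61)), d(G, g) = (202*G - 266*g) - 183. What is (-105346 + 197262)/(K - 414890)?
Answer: -5447861320/24590507121 - 91916*√162253/172133549847 ≈ -0.22176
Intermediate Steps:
d(G, g) = -183 - 266*g + 202*G (d(G, g) = (-266*g + 202*G) - 183 = -183 - 266*g + 202*G)
K = √162253 (K = √(228354 + (-183 - 266*61 + 202*(-246))) = √(228354 + (-183 - 16226 - 49692)) = √(228354 - 66101) = √162253 ≈ 402.81)
(-105346 + 197262)/(K - 414890) = (-105346 + 197262)/(√162253 - 414890) = 91916/(-414890 + √162253)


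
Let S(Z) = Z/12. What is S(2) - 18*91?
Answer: -9827/6 ≈ -1637.8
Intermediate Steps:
S(Z) = Z/12 (S(Z) = Z*(1/12) = Z/12)
S(2) - 18*91 = (1/12)*2 - 18*91 = ⅙ - 1638 = -9827/6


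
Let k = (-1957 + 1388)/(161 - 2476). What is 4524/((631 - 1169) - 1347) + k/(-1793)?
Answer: -9962477/4150795 ≈ -2.4001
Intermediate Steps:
k = 569/2315 (k = -569/(-2315) = -569*(-1/2315) = 569/2315 ≈ 0.24579)
4524/((631 - 1169) - 1347) + k/(-1793) = 4524/((631 - 1169) - 1347) + (569/2315)/(-1793) = 4524/(-538 - 1347) + (569/2315)*(-1/1793) = 4524/(-1885) - 569/4150795 = 4524*(-1/1885) - 569/4150795 = -12/5 - 569/4150795 = -9962477/4150795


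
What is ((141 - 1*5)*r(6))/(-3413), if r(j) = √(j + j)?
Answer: -272*√3/3413 ≈ -0.13804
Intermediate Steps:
r(j) = √2*√j (r(j) = √(2*j) = √2*√j)
((141 - 1*5)*r(6))/(-3413) = ((141 - 1*5)*(√2*√6))/(-3413) = ((141 - 5)*(2*√3))*(-1/3413) = (136*(2*√3))*(-1/3413) = (272*√3)*(-1/3413) = -272*√3/3413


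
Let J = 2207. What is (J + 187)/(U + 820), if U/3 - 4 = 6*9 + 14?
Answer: 171/74 ≈ 2.3108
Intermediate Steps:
U = 216 (U = 12 + 3*(6*9 + 14) = 12 + 3*(54 + 14) = 12 + 3*68 = 12 + 204 = 216)
(J + 187)/(U + 820) = (2207 + 187)/(216 + 820) = 2394/1036 = 2394*(1/1036) = 171/74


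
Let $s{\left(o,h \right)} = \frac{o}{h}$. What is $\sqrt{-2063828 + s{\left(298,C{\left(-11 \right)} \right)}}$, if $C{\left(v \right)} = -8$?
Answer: $\frac{i \sqrt{8255461}}{2} \approx 1436.6 i$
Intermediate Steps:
$\sqrt{-2063828 + s{\left(298,C{\left(-11 \right)} \right)}} = \sqrt{-2063828 + \frac{298}{-8}} = \sqrt{-2063828 + 298 \left(- \frac{1}{8}\right)} = \sqrt{-2063828 - \frac{149}{4}} = \sqrt{- \frac{8255461}{4}} = \frac{i \sqrt{8255461}}{2}$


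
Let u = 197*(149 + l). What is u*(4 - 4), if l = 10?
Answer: 0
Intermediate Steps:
u = 31323 (u = 197*(149 + 10) = 197*159 = 31323)
u*(4 - 4) = 31323*(4 - 4) = 31323*0 = 0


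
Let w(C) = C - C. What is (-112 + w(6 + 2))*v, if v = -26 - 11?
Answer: 4144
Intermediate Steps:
w(C) = 0
v = -37
(-112 + w(6 + 2))*v = (-112 + 0)*(-37) = -112*(-37) = 4144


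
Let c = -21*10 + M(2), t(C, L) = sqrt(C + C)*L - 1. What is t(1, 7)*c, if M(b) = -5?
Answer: 215 - 1505*sqrt(2) ≈ -1913.4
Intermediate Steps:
t(C, L) = -1 + L*sqrt(2)*sqrt(C) (t(C, L) = sqrt(2*C)*L - 1 = (sqrt(2)*sqrt(C))*L - 1 = L*sqrt(2)*sqrt(C) - 1 = -1 + L*sqrt(2)*sqrt(C))
c = -215 (c = -21*10 - 5 = -210 - 5 = -215)
t(1, 7)*c = (-1 + 7*sqrt(2)*sqrt(1))*(-215) = (-1 + 7*sqrt(2)*1)*(-215) = (-1 + 7*sqrt(2))*(-215) = 215 - 1505*sqrt(2)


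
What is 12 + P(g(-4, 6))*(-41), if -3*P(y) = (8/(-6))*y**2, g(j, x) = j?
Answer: -2516/9 ≈ -279.56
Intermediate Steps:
P(y) = 4*y**2/9 (P(y) = -8/(-6)*y**2/3 = -8*(-1/6)*y**2/3 = -(-4)*y**2/9 = 4*y**2/9)
12 + P(g(-4, 6))*(-41) = 12 + ((4/9)*(-4)**2)*(-41) = 12 + ((4/9)*16)*(-41) = 12 + (64/9)*(-41) = 12 - 2624/9 = -2516/9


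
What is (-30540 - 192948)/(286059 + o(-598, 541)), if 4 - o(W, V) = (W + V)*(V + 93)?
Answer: -223488/322201 ≈ -0.69363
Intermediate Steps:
o(W, V) = 4 - (93 + V)*(V + W) (o(W, V) = 4 - (W + V)*(V + 93) = 4 - (V + W)*(93 + V) = 4 - (93 + V)*(V + W))
(-30540 - 192948)/(286059 + o(-598, 541)) = (-30540 - 192948)/(286059 + (4 - 1*541**2 - 93*541 - 93*(-598) - 1*541*(-598))) = -223488/(286059 + (4 - 1*292681 - 50313 + 55614 + 323518)) = -223488/(286059 + (4 - 292681 - 50313 + 55614 + 323518)) = -223488/(286059 + 36142) = -223488/322201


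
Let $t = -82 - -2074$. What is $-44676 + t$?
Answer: $-42684$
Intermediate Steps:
$t = 1992$ ($t = -82 + 2074 = 1992$)
$-44676 + t = -44676 + 1992 = -42684$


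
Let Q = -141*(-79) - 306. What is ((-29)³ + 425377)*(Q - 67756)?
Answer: -22825439924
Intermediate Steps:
Q = 10833 (Q = 11139 - 306 = 10833)
((-29)³ + 425377)*(Q - 67756) = ((-29)³ + 425377)*(10833 - 67756) = (-24389 + 425377)*(-56923) = 400988*(-56923) = -22825439924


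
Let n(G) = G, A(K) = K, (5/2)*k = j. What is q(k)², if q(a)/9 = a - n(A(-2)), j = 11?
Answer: 82944/25 ≈ 3317.8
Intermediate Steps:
k = 22/5 (k = (⅖)*11 = 22/5 ≈ 4.4000)
q(a) = 18 + 9*a (q(a) = 9*(a - 1*(-2)) = 9*(a + 2) = 9*(2 + a) = 18 + 9*a)
q(k)² = (18 + 9*(22/5))² = (18 + 198/5)² = (288/5)² = 82944/25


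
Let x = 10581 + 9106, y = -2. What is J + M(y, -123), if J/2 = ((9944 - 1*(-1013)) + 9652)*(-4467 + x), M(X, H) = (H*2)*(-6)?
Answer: 627339436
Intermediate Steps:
x = 19687
M(X, H) = -12*H (M(X, H) = (2*H)*(-6) = -12*H)
J = 627337960 (J = 2*(((9944 - 1*(-1013)) + 9652)*(-4467 + 19687)) = 2*(((9944 + 1013) + 9652)*15220) = 2*((10957 + 9652)*15220) = 2*(20609*15220) = 2*313668980 = 627337960)
J + M(y, -123) = 627337960 - 12*(-123) = 627337960 + 1476 = 627339436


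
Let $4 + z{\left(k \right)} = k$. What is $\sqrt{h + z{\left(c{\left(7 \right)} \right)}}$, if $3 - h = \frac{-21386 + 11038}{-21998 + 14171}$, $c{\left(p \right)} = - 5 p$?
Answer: $\frac{2 i \sqrt{571605810}}{7827} \approx 6.1092 i$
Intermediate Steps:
$z{\left(k \right)} = -4 + k$
$h = \frac{13133}{7827}$ ($h = 3 - \frac{-21386 + 11038}{-21998 + 14171} = 3 - - \frac{10348}{-7827} = 3 - \left(-10348\right) \left(- \frac{1}{7827}\right) = 3 - \frac{10348}{7827} = \frac{13133}{7827} \approx 1.6779$)
$\sqrt{h + z{\left(c{\left(7 \right)} \right)}} = \sqrt{\frac{13133}{7827} - 39} = \sqrt{- \frac{292120}{7827}} = \frac{2 i \sqrt{571605810}}{7827}$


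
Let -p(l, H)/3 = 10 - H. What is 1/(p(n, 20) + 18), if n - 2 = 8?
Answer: 1/48 ≈ 0.020833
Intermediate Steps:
n = 10 (n = 2 + 8 = 10)
p(l, H) = -30 + 3*H (p(l, H) = -3*(10 - H) = -30 + 3*H)
1/(p(n, 20) + 18) = 1/((-30 + 3*20) + 18) = 1/((-30 + 60) + 18) = 1/(30 + 18) = 1/48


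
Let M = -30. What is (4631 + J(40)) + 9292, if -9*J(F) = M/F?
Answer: 167077/12 ≈ 13923.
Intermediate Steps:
J(F) = 10/(3*F) (J(F) = -(-10)/(3*F) = 10/(3*F))
(4631 + J(40)) + 9292 = (4631 + (10/3)/40) + 9292 = (4631 + (10/3)*(1/40)) + 9292 = (4631 + 1/12) + 9292 = 55573/12 + 9292 = 167077/12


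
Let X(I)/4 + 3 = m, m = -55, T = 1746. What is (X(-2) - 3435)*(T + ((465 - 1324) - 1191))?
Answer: 1114768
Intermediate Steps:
X(I) = -232 (X(I) = -12 + 4*(-55) = -12 - 220 = -232)
(X(-2) - 3435)*(T + ((465 - 1324) - 1191)) = (-232 - 3435)*(1746 + ((465 - 1324) - 1191)) = -3667*(1746 + (-859 - 1191)) = -3667*(1746 - 2050) = -3667*(-304) = 1114768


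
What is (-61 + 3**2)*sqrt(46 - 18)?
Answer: -104*sqrt(7) ≈ -275.16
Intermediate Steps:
(-61 + 3**2)*sqrt(46 - 18) = (-61 + 9)*sqrt(28) = -104*sqrt(7)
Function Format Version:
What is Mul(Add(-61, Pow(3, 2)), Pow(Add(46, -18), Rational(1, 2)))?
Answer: Mul(-104, Pow(7, Rational(1, 2))) ≈ -275.16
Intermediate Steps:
Mul(Add(-61, Pow(3, 2)), Pow(Add(46, -18), Rational(1, 2))) = Mul(Add(-61, 9), Pow(28, Rational(1, 2))) = Mul(-52, Mul(2, Pow(7, Rational(1, 2)))) = Mul(-104, Pow(7, Rational(1, 2)))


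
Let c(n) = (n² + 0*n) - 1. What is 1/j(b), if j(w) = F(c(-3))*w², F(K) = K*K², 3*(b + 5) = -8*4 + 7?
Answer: 9/819200 ≈ 1.0986e-5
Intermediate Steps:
b = -40/3 (b = -5 + (-8*4 + 7)/3 = -5 + (-32 + 7)/3 = -5 + (⅓)*(-25) = -5 - 25/3 = -40/3 ≈ -13.333)
c(n) = -1 + n² (c(n) = (n² + 0) - 1 = n² - 1 = -1 + n²)
F(K) = K³
j(w) = 512*w² (j(w) = (-1 + (-3)²)³*w² = (-1 + 9)³*w² = 8³*w² = 512*w²)
1/j(b) = 1/(512*(-40/3)²) = 1/(512*(1600/9)) = 1/(819200/9) = 9/819200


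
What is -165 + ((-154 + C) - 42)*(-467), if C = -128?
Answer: 151143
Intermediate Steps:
-165 + ((-154 + C) - 42)*(-467) = -165 + ((-154 - 128) - 42)*(-467) = -165 + (-282 - 42)*(-467) = -165 - 324*(-467) = -165 + 151308 = 151143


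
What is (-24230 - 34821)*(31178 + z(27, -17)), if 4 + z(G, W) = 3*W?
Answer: -1837844273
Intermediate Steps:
z(G, W) = -4 + 3*W
(-24230 - 34821)*(31178 + z(27, -17)) = (-24230 - 34821)*(31178 + (-4 + 3*(-17))) = -59051*(31178 + (-4 - 51)) = -59051*(31178 - 55) = -59051*31123 = -1837844273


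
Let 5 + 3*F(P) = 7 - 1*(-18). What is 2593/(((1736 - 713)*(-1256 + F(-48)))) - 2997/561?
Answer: -116115893/21727156 ≈ -5.3443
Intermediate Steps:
F(P) = 20/3 (F(P) = -5/3 + (7 - 1*(-18))/3 = -5/3 + (7 + 18)/3 = -5/3 + (1/3)*25 = -5/3 + 25/3 = 20/3)
2593/(((1736 - 713)*(-1256 + F(-48)))) - 2997/561 = 2593/(((1736 - 713)*(-1256 + 20/3))) - 2997/561 = 2593/((1023*(-3748/3))) - 2997*1/561 = 2593/(-1278068) - 999/187 = 2593*(-1/1278068) - 999/187 = -2593/1278068 - 999/187 = -116115893/21727156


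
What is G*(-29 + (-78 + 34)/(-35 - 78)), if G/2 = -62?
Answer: 400892/113 ≈ 3547.7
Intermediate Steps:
G = -124 (G = 2*(-62) = -124)
G*(-29 + (-78 + 34)/(-35 - 78)) = -124*(-29 + (-78 + 34)/(-35 - 78)) = -124*(-29 - 44/(-113)) = -124*(-29 - 44*(-1/113)) = -124*(-29 + 44/113) = -124*(-3233/113) = 400892/113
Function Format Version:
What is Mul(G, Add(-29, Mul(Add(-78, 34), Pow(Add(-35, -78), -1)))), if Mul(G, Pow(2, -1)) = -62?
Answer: Rational(400892, 113) ≈ 3547.7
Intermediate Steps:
G = -124 (G = Mul(2, -62) = -124)
Mul(G, Add(-29, Mul(Add(-78, 34), Pow(Add(-35, -78), -1)))) = Mul(-124, Add(-29, Mul(Add(-78, 34), Pow(Add(-35, -78), -1)))) = Mul(-124, Add(-29, Mul(-44, Pow(-113, -1)))) = Mul(-124, Add(-29, Mul(-44, Rational(-1, 113)))) = Mul(-124, Add(-29, Rational(44, 113))) = Mul(-124, Rational(-3233, 113)) = Rational(400892, 113)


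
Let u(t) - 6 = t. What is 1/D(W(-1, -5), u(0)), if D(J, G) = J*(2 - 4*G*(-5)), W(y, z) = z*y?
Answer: 1/610 ≈ 0.0016393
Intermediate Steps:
u(t) = 6 + t
W(y, z) = y*z
D(J, G) = J*(2 + 20*G)
1/D(W(-1, -5), u(0)) = 1/(2*(-1*(-5))*(1 + 10*(6 + 0))) = 1/(2*5*(1 + 10*6)) = 1/(2*5*(1 + 60)) = 1/(2*5*61) = 1/610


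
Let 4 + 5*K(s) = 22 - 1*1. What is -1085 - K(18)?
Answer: -5442/5 ≈ -1088.4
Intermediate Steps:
K(s) = 17/5 (K(s) = -4/5 + (22 - 1*1)/5 = -4/5 + (22 - 1)/5 = -4/5 + (1/5)*21 = -4/5 + 21/5 = 17/5)
-1085 - K(18) = -1085 - 1*17/5 = -1085 - 17/5 = -5442/5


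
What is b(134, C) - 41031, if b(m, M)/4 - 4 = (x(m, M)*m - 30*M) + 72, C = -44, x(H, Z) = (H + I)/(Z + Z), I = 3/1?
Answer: -399096/11 ≈ -36281.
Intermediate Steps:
I = 3 (I = 3*1 = 3)
x(H, Z) = (3 + H)/(2*Z) (x(H, Z) = (H + 3)/(Z + Z) = (3 + H)/((2*Z)) = (3 + H)*(1/(2*Z)) = (3 + H)/(2*Z))
b(m, M) = 304 - 120*M + 2*m*(3 + m)/M (b(m, M) = 16 + 4*((((3 + m)/(2*M))*m - 30*M) + 72) = 16 + 4*((m*(3 + m)/(2*M) - 30*M) + 72) = 16 + 4*((-30*M + m*(3 + m)/(2*M)) + 72) = 16 + 4*(72 - 30*M + m*(3 + m)/(2*M)) = 16 + (288 - 120*M + 2*m*(3 + m)/M) = 304 - 120*M + 2*m*(3 + m)/M)
b(134, C) - 41031 = 2*(134*(3 + 134) + 4*(-44)*(38 - 15*(-44)))/(-44) - 41031 = 2*(-1/44)*(134*137 + 4*(-44)*(38 + 660)) - 41031 = 2*(-1/44)*(18358 + 4*(-44)*698) - 41031 = 2*(-1/44)*(18358 - 122848) - 41031 = 2*(-1/44)*(-104490) - 41031 = 52245/11 - 41031 = -399096/11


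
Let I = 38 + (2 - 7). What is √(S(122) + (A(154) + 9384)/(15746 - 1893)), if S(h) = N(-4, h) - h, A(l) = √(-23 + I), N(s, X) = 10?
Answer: √(-21363431656 + 13853*√10)/13853 ≈ 10.551*I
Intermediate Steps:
I = 33 (I = 38 - 5 = 33)
A(l) = √10 (A(l) = √(-23 + 33) = √10)
S(h) = 10 - h
√(S(122) + (A(154) + 9384)/(15746 - 1893)) = √((10 - 1*122) + (√10 + 9384)/(15746 - 1893)) = √((10 - 122) + (9384 + √10)/13853) = √(-112 + (9384 + √10)*(1/13853)) = √(-112 + (9384/13853 + √10/13853)) = √(-1542152/13853 + √10/13853)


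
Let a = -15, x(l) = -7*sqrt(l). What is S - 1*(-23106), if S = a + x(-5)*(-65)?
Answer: 23091 + 455*I*sqrt(5) ≈ 23091.0 + 1017.4*I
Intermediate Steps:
S = -15 + 455*I*sqrt(5) (S = -15 - 7*I*sqrt(5)*(-65) = -15 + 455*I*sqrt(5) ≈ -15.0 + 1017.4*I)
S - 1*(-23106) = (-15 + 455*I*sqrt(5)) - 1*(-23106) = (-15 + 455*I*sqrt(5)) + 23106 = 23091 + 455*I*sqrt(5)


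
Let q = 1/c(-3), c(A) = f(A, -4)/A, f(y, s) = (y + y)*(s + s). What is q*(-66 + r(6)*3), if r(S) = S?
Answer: 3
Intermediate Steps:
f(y, s) = 4*s*y (f(y, s) = (2*y)*(2*s) = 4*s*y)
c(A) = -16 (c(A) = (4*(-4)*A)/A = (-16*A)/A = -16)
q = -1/16 (q = 1/(-16) = -1/16 ≈ -0.062500)
q*(-66 + r(6)*3) = -(-66 + 6*3)/16 = -(-66 + 18)/16 = -1/16*(-48) = 3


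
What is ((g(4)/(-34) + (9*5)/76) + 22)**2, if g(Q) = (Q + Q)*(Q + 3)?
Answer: 732297721/1669264 ≈ 438.69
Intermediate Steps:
g(Q) = 2*Q*(3 + Q) (g(Q) = (2*Q)*(3 + Q) = 2*Q*(3 + Q))
((g(4)/(-34) + (9*5)/76) + 22)**2 = (((2*4*(3 + 4))/(-34) + (9*5)/76) + 22)**2 = (((2*4*7)*(-1/34) + 45*(1/76)) + 22)**2 = ((56*(-1/34) + 45/76) + 22)**2 = ((-28/17 + 45/76) + 22)**2 = (-1363/1292 + 22)**2 = (27061/1292)**2 = 732297721/1669264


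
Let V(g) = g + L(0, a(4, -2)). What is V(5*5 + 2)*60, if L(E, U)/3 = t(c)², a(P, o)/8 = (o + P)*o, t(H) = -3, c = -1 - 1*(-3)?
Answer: 3240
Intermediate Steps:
c = 2 (c = -1 + 3 = 2)
a(P, o) = 8*o*(P + o) (a(P, o) = 8*((o + P)*o) = 8*((P + o)*o) = 8*(o*(P + o)) = 8*o*(P + o))
L(E, U) = 27 (L(E, U) = 3*(-3)² = 3*9 = 27)
V(g) = 27 + g (V(g) = g + 27 = 27 + g)
V(5*5 + 2)*60 = (27 + (5*5 + 2))*60 = (27 + (25 + 2))*60 = (27 + 27)*60 = 54*60 = 3240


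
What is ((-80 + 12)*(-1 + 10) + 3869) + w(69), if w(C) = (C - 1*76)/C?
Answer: 224726/69 ≈ 3256.9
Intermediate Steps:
w(C) = (-76 + C)/C (w(C) = (C - 76)/C = (-76 + C)/C)
((-80 + 12)*(-1 + 10) + 3869) + w(69) = ((-80 + 12)*(-1 + 10) + 3869) + (-76 + 69)/69 = (-68*9 + 3869) + (1/69)*(-7) = (-612 + 3869) - 7/69 = 3257 - 7/69 = 224726/69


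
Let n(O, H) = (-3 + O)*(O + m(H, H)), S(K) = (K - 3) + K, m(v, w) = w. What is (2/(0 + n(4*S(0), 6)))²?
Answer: 1/2025 ≈ 0.00049383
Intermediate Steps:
S(K) = -3 + 2*K (S(K) = (-3 + K) + K = -3 + 2*K)
n(O, H) = (-3 + O)*(H + O) (n(O, H) = (-3 + O)*(O + H) = (-3 + O)*(H + O))
(2/(0 + n(4*S(0), 6)))² = (2/(0 + ((4*(-3 + 2*0))² - 3*6 - 12*(-3 + 2*0) + 6*(4*(-3 + 2*0)))))² = (2/(0 + ((4*(-3 + 0))² - 18 - 12*(-3 + 0) + 6*(4*(-3 + 0)))))² = (2/(0 + ((4*(-3))² - 18 - 12*(-3) + 6*(4*(-3)))))² = (2/(0 + ((-12)² - 18 - 3*(-12) + 6*(-12))))² = (2/(0 + (144 - 18 + 36 - 72)))² = (2/(0 + 90))² = (2/90)² = (2*(1/90))² = (1/45)² = 1/2025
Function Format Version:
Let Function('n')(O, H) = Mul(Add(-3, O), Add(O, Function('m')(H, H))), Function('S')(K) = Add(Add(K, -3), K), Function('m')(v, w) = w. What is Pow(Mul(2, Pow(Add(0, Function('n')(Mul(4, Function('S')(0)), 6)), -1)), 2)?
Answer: Rational(1, 2025) ≈ 0.00049383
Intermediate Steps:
Function('S')(K) = Add(-3, Mul(2, K)) (Function('S')(K) = Add(Add(-3, K), K) = Add(-3, Mul(2, K)))
Function('n')(O, H) = Mul(Add(-3, O), Add(H, O)) (Function('n')(O, H) = Mul(Add(-3, O), Add(O, H)) = Mul(Add(-3, O), Add(H, O)))
Pow(Mul(2, Pow(Add(0, Function('n')(Mul(4, Function('S')(0)), 6)), -1)), 2) = Pow(Mul(2, Pow(Add(0, Add(Pow(Mul(4, Add(-3, Mul(2, 0))), 2), Mul(-3, 6), Mul(-3, Mul(4, Add(-3, Mul(2, 0)))), Mul(6, Mul(4, Add(-3, Mul(2, 0)))))), -1)), 2) = Pow(Mul(2, Pow(Add(0, Add(Pow(Mul(4, Add(-3, 0)), 2), -18, Mul(-3, Mul(4, Add(-3, 0))), Mul(6, Mul(4, Add(-3, 0))))), -1)), 2) = Pow(Mul(2, Pow(Add(0, Add(Pow(Mul(4, -3), 2), -18, Mul(-3, Mul(4, -3)), Mul(6, Mul(4, -3)))), -1)), 2) = Pow(Mul(2, Pow(Add(0, Add(Pow(-12, 2), -18, Mul(-3, -12), Mul(6, -12))), -1)), 2) = Pow(Mul(2, Pow(Add(0, Add(144, -18, 36, -72)), -1)), 2) = Pow(Mul(2, Pow(Add(0, 90), -1)), 2) = Pow(Mul(2, Pow(90, -1)), 2) = Pow(Mul(2, Rational(1, 90)), 2) = Pow(Rational(1, 45), 2) = Rational(1, 2025)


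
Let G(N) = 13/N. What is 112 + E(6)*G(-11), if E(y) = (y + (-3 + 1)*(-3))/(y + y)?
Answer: 1219/11 ≈ 110.82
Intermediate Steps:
E(y) = (6 + y)/(2*y) (E(y) = (y - 2*(-3))/((2*y)) = (y + 6)*(1/(2*y)) = (6 + y)*(1/(2*y)) = (6 + y)/(2*y))
112 + E(6)*G(-11) = 112 + ((½)*(6 + 6)/6)*(13/(-11)) = 112 + ((½)*(⅙)*12)*(13*(-1/11)) = 112 + 1*(-13/11) = 112 - 13/11 = 1219/11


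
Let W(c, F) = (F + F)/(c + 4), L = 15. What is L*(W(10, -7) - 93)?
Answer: -1410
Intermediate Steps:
W(c, F) = 2*F/(4 + c) (W(c, F) = (2*F)/(4 + c) = 2*F/(4 + c))
L*(W(10, -7) - 93) = 15*(2*(-7)/(4 + 10) - 93) = 15*(2*(-7)/14 - 93) = 15*(2*(-7)*(1/14) - 93) = 15*(-1 - 93) = 15*(-94) = -1410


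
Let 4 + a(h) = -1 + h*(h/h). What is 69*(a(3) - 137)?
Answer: -9591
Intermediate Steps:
a(h) = -5 + h (a(h) = -4 + (-1 + h*(h/h)) = -4 + (-1 + h*1) = -4 + (-1 + h) = -5 + h)
69*(a(3) - 137) = 69*((-5 + 3) - 137) = 69*(-2 - 137) = 69*(-139) = -9591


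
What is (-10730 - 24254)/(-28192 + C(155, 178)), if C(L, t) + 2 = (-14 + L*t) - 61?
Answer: 34984/679 ≈ 51.523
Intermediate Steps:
C(L, t) = -77 + L*t (C(L, t) = -2 + ((-14 + L*t) - 61) = -2 + (-75 + L*t) = -77 + L*t)
(-10730 - 24254)/(-28192 + C(155, 178)) = (-10730 - 24254)/(-28192 + (-77 + 155*178)) = -34984/(-28192 + (-77 + 27590)) = -34984/(-28192 + 27513) = -34984/(-679) = -34984*(-1/679) = 34984/679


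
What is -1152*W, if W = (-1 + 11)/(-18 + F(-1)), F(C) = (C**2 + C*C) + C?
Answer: 11520/17 ≈ 677.65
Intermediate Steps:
F(C) = C + 2*C**2 (F(C) = (C**2 + C**2) + C = 2*C**2 + C = C + 2*C**2)
W = -10/17 (W = (-1 + 11)/(-18 - (1 + 2*(-1))) = 10/(-18 - (1 - 2)) = 10/(-18 - 1*(-1)) = 10/(-18 + 1) = 10/(-17) = 10*(-1/17) = -10/17 ≈ -0.58823)
-1152*W = -1152*(-10/17) = 11520/17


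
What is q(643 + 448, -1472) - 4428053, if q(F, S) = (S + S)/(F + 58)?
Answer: -5087835841/1149 ≈ -4.4281e+6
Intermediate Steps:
q(F, S) = 2*S/(58 + F) (q(F, S) = (2*S)/(58 + F) = 2*S/(58 + F))
q(643 + 448, -1472) - 4428053 = 2*(-1472)/(58 + (643 + 448)) - 4428053 = 2*(-1472)/(58 + 1091) - 4428053 = 2*(-1472)/1149 - 4428053 = 2*(-1472)*(1/1149) - 4428053 = -2944/1149 - 4428053 = -5087835841/1149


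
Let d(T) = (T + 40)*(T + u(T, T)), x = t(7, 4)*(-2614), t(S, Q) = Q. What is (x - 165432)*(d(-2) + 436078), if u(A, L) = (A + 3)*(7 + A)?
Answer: -76720938496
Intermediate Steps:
u(A, L) = (3 + A)*(7 + A)
x = -10456 (x = 4*(-2614) = -10456)
d(T) = (40 + T)*(21 + T**2 + 11*T) (d(T) = (T + 40)*(T + (21 + T**2 + 10*T)) = (40 + T)*(21 + T**2 + 11*T))
(x - 165432)*(d(-2) + 436078) = (-10456 - 165432)*((840 + (-2)**3 + 51*(-2)**2 + 461*(-2)) + 436078) = -175888*((840 - 8 + 51*4 - 922) + 436078) = -175888*((840 - 8 + 204 - 922) + 436078) = -175888*(114 + 436078) = -175888*436192 = -76720938496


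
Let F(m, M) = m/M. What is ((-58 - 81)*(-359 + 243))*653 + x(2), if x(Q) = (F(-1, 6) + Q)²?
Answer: 379043113/36 ≈ 1.0529e+7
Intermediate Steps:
x(Q) = (-⅙ + Q)² (x(Q) = (-1/6 + Q)² = (-1*⅙ + Q)² = (-⅙ + Q)²)
((-58 - 81)*(-359 + 243))*653 + x(2) = ((-58 - 81)*(-359 + 243))*653 + (-1 + 6*2)²/36 = -139*(-116)*653 + (-1 + 12)²/36 = 16124*653 + (1/36)*11² = 10528972 + (1/36)*121 = 10528972 + 121/36 = 379043113/36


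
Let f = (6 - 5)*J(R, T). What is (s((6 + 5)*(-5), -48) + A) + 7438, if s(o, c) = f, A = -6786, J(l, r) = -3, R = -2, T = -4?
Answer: 649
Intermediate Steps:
f = -3 (f = (6 - 5)*(-3) = 1*(-3) = -3)
s(o, c) = -3
(s((6 + 5)*(-5), -48) + A) + 7438 = (-3 - 6786) + 7438 = -6789 + 7438 = 649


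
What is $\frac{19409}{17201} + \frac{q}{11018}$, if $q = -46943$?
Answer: $- \frac{593618181}{189520618} \approx -3.1322$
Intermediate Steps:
$\frac{19409}{17201} + \frac{q}{11018} = \frac{19409}{17201} - \frac{46943}{11018} = - \frac{593618181}{189520618}$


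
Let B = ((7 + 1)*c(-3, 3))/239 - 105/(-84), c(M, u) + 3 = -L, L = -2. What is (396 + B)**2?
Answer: 144201708121/913936 ≈ 1.5778e+5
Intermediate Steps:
c(M, u) = -1 (c(M, u) = -3 - 1*(-2) = -3 + 2 = -1)
B = 1163/956 (B = ((7 + 1)*(-1))/239 - 105/(-84) = (8*(-1))*(1/239) - 105*(-1/84) = -8*1/239 + 5/4 = -8/239 + 5/4 = 1163/956 ≈ 1.2165)
(396 + B)**2 = (396 + 1163/956)**2 = (379739/956)**2 = 144201708121/913936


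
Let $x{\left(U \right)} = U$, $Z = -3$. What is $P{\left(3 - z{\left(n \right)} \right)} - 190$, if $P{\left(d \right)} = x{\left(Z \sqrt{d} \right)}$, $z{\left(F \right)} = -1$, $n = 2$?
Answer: $-196$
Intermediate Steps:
$P{\left(d \right)} = - 3 \sqrt{d}$
$P{\left(3 - z{\left(n \right)} \right)} - 190 = - 3 \sqrt{3 - -1} - 190 = - 3 \sqrt{3 + 1} - 190 = - 3 \sqrt{4} - 190 = \left(-3\right) 2 - 190 = -6 - 190 = -196$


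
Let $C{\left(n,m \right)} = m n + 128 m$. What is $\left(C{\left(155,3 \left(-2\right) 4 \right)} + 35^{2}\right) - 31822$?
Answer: $-37389$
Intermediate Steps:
$C{\left(n,m \right)} = 128 m + m n$
$\left(C{\left(155,3 \left(-2\right) 4 \right)} + 35^{2}\right) - 31822 = \left(3 \left(-2\right) 4 \left(128 + 155\right) + 35^{2}\right) - 31822 = \left(\left(-6\right) 4 \cdot 283 + 1225\right) - 31822 = \left(\left(-24\right) 283 + 1225\right) - 31822 = \left(-6792 + 1225\right) - 31822 = -5567 - 31822 = -37389$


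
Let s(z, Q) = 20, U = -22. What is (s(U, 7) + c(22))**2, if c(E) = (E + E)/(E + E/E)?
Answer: 254016/529 ≈ 480.18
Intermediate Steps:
c(E) = 2*E/(1 + E) (c(E) = (2*E)/(E + 1) = (2*E)/(1 + E) = 2*E/(1 + E))
(s(U, 7) + c(22))**2 = (20 + 2*22/(1 + 22))**2 = (20 + 2*22/23)**2 = (20 + 2*22*(1/23))**2 = (20 + 44/23)**2 = (504/23)**2 = 254016/529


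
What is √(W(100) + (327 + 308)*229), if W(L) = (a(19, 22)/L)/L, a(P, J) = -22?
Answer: √1454149978/100 ≈ 381.33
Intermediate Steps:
W(L) = -22/L² (W(L) = (-22/L)/L = -22/L²)
√(W(100) + (327 + 308)*229) = √(-22/100² + (327 + 308)*229) = √(-22*1/10000 + 635*229) = √(-11/5000 + 145415) = √(727074989/5000) = √1454149978/100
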